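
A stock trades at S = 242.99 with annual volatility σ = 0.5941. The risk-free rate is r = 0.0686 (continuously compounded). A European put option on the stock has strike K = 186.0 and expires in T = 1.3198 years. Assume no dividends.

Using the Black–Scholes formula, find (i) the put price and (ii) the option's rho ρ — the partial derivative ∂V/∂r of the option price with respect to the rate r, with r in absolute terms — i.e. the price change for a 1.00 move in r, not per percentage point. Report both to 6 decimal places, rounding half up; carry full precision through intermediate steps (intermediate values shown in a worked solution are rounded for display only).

price = 25.626178
ρ = -95.837710

σ√T = 0.5941·√1.3198 = 0.682517
d₁ = (ln(S/K) + (r+σ²/2)T) / (σ√T) = (ln(242.99/186.0) + (0.0686+0.5941²/2)·1.3198) / 0.682517 = (0.267274 + 0.323453) / 0.682517 = 0.865512
d₂ = d₁ − σ√T = 0.865512 − 0.682517 = 0.182995
e^{−rT} = e^{−0.0686·1.3198} = 0.913439
N(−d₁) = 0.193379,  N(−d₂) = 0.427401
Put price V = K·e^{−rT}·N(−d₂) − S·N(−d₁) = 72.615328 − 46.989150 = 25.626178
ρ = −K·T·e^{−rT}·N(−d₂) = -95.837710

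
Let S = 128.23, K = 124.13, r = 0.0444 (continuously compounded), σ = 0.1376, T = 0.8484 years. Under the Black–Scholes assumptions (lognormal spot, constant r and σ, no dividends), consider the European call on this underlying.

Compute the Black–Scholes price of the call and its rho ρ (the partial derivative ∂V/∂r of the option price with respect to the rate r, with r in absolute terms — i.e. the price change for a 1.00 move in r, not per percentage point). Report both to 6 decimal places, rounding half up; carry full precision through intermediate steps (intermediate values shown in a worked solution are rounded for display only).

σ√T = 0.1376·√0.8484 = 0.126741
d₁ = (ln(S/K) + (r+σ²/2)T) / (σ√T) = (ln(128.23/124.13) + (0.0444+0.1376²/2)·0.8484) / 0.126741 = (0.032496 + 0.045701) / 0.126741 = 0.616979
d₂ = d₁ − σ√T = 0.616979 − 0.126741 = 0.490237
e^{−rT} = e^{−0.0444·0.8484} = 0.963032
N(d₁) = 0.731376,  N(d₂) = 0.688017
Call price V = S·N(d₁) − K·e^{−rT}·N(d₂) = 93.784292 − 82.246320 = 11.537972
ρ = K·T·e^{−rT}·N(d₂) = 69.777778

price = 11.537972
ρ = 69.777778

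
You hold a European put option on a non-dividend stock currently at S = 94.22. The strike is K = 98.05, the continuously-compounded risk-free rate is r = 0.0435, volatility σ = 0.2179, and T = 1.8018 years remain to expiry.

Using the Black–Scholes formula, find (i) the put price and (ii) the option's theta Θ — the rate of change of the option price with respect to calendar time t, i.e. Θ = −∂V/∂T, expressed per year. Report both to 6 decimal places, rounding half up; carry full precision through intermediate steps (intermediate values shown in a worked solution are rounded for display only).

σ√T = 0.2179·√1.8018 = 0.292490
d₁ = (ln(S/K) + (r+σ²/2)T) / (σ√T) = (ln(94.22/98.05) + (0.0435+0.2179²/2)·1.8018) / 0.292490 = (-0.039845 + 0.121153) / 0.292490 = 0.277987
d₂ = d₁ − σ√T = 0.277987 − 0.292490 = -0.014503
e^{−rT} = e^{−0.0435·1.8018} = 0.924615
N(−d₁) = 0.390511,  N(−d₂) = 0.505786
Put price V = K·e^{−rT}·N(−d₂) − S·N(−d₁) = 45.853737 − 36.793963 = 9.059774
φ(d₁) = (1/√(2π))·e^{−d₁²/2} = 0.383822
Θ = −S·φ(d₁)·σ/(2√T) + r·K·e^{−rT}·N(−d₂) = −2.935261 + 1.994638 = -0.940623

price = 9.059774
Θ = -0.940623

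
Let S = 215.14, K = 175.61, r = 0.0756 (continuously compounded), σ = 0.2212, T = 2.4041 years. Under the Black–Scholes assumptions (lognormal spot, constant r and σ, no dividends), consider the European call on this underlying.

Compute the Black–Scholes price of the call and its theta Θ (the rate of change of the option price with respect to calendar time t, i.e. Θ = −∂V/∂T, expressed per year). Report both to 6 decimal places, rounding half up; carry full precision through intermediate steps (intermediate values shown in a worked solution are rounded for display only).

σ√T = 0.2212·√2.4041 = 0.342974
d₁ = (ln(S/K) + (r+σ²/2)T) / (σ√T) = (ln(215.14/175.61) + (0.0756+0.2212²/2)·2.4041) / 0.342974 = (0.203023 + 0.240566) / 0.342974 = 1.293360
d₂ = d₁ − σ√T = 1.293360 − 0.342974 = 0.950386
e^{−rT} = e^{−0.0756·2.4041} = 0.833810
N(d₁) = 0.902057,  N(d₂) = 0.829042
Call price V = S·N(d₁) − K·e^{−rT}·N(d₂) = 194.068470 − 121.392728 = 72.675742
φ(d₁) = (1/√(2π))·e^{−d₁²/2} = 0.172851
Θ = −S·φ(d₁)·σ/(2√T) − r·K·e^{−rT}·N(d₂) = −2.652593 − 9.177290 = -11.829884

price = 72.675742
Θ = -11.829884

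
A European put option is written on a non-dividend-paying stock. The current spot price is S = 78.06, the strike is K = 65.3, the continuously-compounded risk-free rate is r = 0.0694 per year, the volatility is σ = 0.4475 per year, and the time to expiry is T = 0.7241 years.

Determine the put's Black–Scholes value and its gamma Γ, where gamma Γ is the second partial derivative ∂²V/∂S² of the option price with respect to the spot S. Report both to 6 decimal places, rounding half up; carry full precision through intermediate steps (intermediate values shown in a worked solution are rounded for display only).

σ√T = 0.4475·√0.7241 = 0.380796
d₁ = (ln(S/K) + (r+σ²/2)T) / (σ√T) = (ln(78.06/65.3) + (0.0694+0.4475²/2)·0.7241) / 0.380796 = (0.178486 + 0.122755) / 0.380796 = 0.791083
d₂ = d₁ − σ√T = 0.791083 − 0.380796 = 0.410287
e^{−rT} = e^{−0.0694·0.7241} = 0.950989
N(−d₁) = 0.214448,  N(−d₂) = 0.340798
Put price V = K·e^{−rT}·N(−d₂) − S·N(−d₁) = 21.163409 − 16.739803 = 4.423606
φ(d₁) = (1/√(2π))·e^{−d₁²/2} = 0.291754
Γ = φ(d₁) / (S·σ·√T) = 0.009815

price = 4.423606
Γ = 0.009815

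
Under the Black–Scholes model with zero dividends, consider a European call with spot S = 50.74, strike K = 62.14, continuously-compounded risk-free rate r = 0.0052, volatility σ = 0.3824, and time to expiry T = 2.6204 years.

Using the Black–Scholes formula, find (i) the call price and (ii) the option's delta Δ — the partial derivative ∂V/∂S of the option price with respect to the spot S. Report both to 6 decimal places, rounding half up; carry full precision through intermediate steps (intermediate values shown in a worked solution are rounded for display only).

σ√T = 0.3824·√2.6204 = 0.619016
d₁ = (ln(S/K) + (r+σ²/2)T) / (σ√T) = (ln(50.74/62.14) + (0.0052+0.3824²/2)·2.6204) / 0.619016 = (-0.202675 + 0.205216) / 0.619016 = 0.004105
d₂ = d₁ − σ√T = 0.004105 − 0.619016 = -0.614911
e^{−rT} = e^{−0.0052·2.6204} = 0.986466
N(d₁) = 0.501638,  N(d₂) = 0.269307
Call price V = S·N(d₁) − K·e^{−rT}·N(d₂) = 25.453091 − 16.508242 = 8.944850
Δ = N(d₁) = 0.501638

price = 8.944850
Δ = 0.501638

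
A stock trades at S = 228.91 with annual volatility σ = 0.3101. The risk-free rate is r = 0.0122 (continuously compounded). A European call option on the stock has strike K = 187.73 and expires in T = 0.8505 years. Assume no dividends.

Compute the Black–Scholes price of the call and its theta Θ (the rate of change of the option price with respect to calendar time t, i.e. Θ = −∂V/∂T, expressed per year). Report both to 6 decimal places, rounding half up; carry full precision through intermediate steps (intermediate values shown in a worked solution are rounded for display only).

price = 51.081060
Θ = -12.125759

σ√T = 0.3101·√0.8505 = 0.285982
d₁ = (ln(S/K) + (r+σ²/2)T) / (σ√T) = (ln(228.91/187.73) + (0.0122+0.3101²/2)·0.8505) / 0.285982 = (0.198324 + 0.051269) / 0.285982 = 0.872758
d₂ = d₁ − σ√T = 0.872758 − 0.285982 = 0.586776
e^{−rT} = e^{−0.0122·0.8505} = 0.989678
N(d₁) = 0.808602,  N(d₂) = 0.721323
Call price V = S·N(d₁) − K·e^{−rT}·N(d₂) = 185.097185 − 134.016125 = 51.081060
φ(d₁) = (1/√(2π))·e^{−d₁²/2} = 0.272589
Θ = −S·φ(d₁)·σ/(2√T) − r·K·e^{−rT}·N(d₂) = −10.490762 − 1.634997 = -12.125759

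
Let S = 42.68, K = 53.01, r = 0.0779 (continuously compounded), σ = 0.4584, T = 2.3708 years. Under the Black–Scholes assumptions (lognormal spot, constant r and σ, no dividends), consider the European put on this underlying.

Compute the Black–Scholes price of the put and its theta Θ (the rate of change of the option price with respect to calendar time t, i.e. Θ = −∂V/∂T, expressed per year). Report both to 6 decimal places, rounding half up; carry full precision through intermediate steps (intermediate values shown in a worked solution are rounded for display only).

price = 12.671976
Θ = -0.169498

σ√T = 0.4584·√2.3708 = 0.705817
d₁ = (ln(S/K) + (r+σ²/2)T) / (σ√T) = (ln(42.68/53.01) + (0.0779+0.4584²/2)·2.3708) / 0.705817 = (-0.216750 + 0.433774) / 0.705817 = 0.307479
d₂ = d₁ − σ√T = 0.307479 − 0.705817 = -0.398338
e^{−rT} = e^{−0.0779·2.3708} = 0.831366
N(−d₁) = 0.379239,  N(−d₂) = 0.654809
Put price V = K·e^{−rT}·N(−d₂) − S·N(−d₁) = 28.857912 − 16.185936 = 12.671976
φ(d₁) = (1/√(2π))·e^{−d₁²/2} = 0.380522
Θ = −S·φ(d₁)·σ/(2√T) + r·K·e^{−rT}·N(−d₂) = −2.417530 + 2.248031 = -0.169498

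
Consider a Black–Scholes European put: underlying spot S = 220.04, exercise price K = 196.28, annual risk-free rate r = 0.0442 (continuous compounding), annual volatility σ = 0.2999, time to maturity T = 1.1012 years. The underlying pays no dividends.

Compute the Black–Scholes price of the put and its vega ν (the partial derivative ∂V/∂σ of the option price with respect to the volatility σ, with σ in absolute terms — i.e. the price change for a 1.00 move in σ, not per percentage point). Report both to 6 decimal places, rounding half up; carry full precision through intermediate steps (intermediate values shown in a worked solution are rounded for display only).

σ√T = 0.2999·√1.1012 = 0.314709
d₁ = (ln(S/K) + (r+σ²/2)T) / (σ√T) = (ln(220.04/196.28) + (0.0442+0.2999²/2)·1.1012) / 0.314709 = (0.114267 + 0.098194) / 0.314709 = 0.675103
d₂ = d₁ − σ√T = 0.675103 − 0.314709 = 0.360394
e^{−rT} = e^{−0.0442·1.1012} = 0.952493
N(−d₁) = 0.249805,  N(−d₂) = 0.359276
Put price V = K·e^{−rT}·N(−d₂) − S·N(−d₁) = 67.168604 − 54.967137 = 12.201467
φ(d₁) = (1/√(2π))·e^{−d₁²/2} = 0.317645
ν = S·φ(d₁)·√T = 73.346084

price = 12.201467
ν = 73.346084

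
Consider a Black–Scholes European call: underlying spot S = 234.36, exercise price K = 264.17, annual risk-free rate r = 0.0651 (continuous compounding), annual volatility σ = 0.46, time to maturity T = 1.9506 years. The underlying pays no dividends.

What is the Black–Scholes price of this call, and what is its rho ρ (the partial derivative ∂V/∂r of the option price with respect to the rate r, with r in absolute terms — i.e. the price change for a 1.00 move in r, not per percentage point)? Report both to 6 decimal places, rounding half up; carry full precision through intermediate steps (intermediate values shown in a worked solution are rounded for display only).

σ√T = 0.46·√1.9506 = 0.642454
d₁ = (ln(S/K) + (r+σ²/2)T) / (σ√T) = (ln(234.36/264.17) + (0.0651+0.46²/2)·1.9506) / 0.642454 = (-0.119734 + 0.333358) / 0.642454 = 0.332511
d₂ = d₁ − σ√T = 0.332511 − 0.642454 = -0.309943
e^{−rT} = e^{−0.0651·1.9506} = 0.880748
N(d₁) = 0.630248,  N(d₂) = 0.378302
Call price V = S·N(d₁) − K·e^{−rT}·N(d₂) = 147.705005 − 88.018503 = 59.686502
ρ = K·T·e^{−rT}·N(d₂) = 171.688892

price = 59.686502
ρ = 171.688892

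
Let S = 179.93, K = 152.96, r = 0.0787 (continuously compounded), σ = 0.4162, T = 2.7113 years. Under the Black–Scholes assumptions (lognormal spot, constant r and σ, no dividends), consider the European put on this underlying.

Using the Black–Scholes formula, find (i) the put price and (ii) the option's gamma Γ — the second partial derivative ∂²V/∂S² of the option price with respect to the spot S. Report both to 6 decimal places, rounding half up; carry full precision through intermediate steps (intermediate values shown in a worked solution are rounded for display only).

price = 18.165253
Γ = 0.002175

σ√T = 0.4162·√2.7113 = 0.685316
d₁ = (ln(S/K) + (r+σ²/2)T) / (σ√T) = (ln(179.93/152.96) + (0.0787+0.4162²/2)·2.7113) / 0.685316 = (0.162391 + 0.448208) / 0.685316 = 0.890975
d₂ = d₁ − σ√T = 0.890975 − 0.685316 = 0.205660
e^{−rT} = e^{−0.0787·2.7113} = 0.807850
N(−d₁) = 0.186471,  N(−d₂) = 0.418528
Put price V = K·e^{−rT}·N(−d₂) − S·N(−d₁) = 51.717009 − 33.551756 = 18.165253
φ(d₁) = (1/√(2π))·e^{−d₁²/2} = 0.268244
Γ = φ(d₁) / (S·σ·√T) = 0.002175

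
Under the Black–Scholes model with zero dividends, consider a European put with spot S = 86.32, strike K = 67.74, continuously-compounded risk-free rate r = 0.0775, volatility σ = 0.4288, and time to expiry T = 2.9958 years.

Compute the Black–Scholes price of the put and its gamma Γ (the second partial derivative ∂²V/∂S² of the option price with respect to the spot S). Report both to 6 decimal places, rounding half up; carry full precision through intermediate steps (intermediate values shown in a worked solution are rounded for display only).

σ√T = 0.4288·√2.9958 = 0.742183
d₁ = (ln(S/K) + (r+σ²/2)T) / (σ√T) = (ln(86.32/67.74) + (0.0775+0.4288²/2)·2.9958) / 0.742183 = (0.242384 + 0.507593) / 0.742183 = 1.010501
d₂ = d₁ − σ√T = 1.010501 − 0.742183 = 0.268318
e^{−rT} = e^{−0.0775·2.9958} = 0.792808
N(−d₁) = 0.156128,  N(−d₂) = 0.394227
Put price V = K·e^{−rT}·N(−d₂) − S·N(−d₁) = 21.171902 − 13.476939 = 7.694963
φ(d₁) = (1/√(2π))·e^{−d₁²/2} = 0.239430
Γ = φ(d₁) / (S·σ·√T) = 0.003737

price = 7.694963
Γ = 0.003737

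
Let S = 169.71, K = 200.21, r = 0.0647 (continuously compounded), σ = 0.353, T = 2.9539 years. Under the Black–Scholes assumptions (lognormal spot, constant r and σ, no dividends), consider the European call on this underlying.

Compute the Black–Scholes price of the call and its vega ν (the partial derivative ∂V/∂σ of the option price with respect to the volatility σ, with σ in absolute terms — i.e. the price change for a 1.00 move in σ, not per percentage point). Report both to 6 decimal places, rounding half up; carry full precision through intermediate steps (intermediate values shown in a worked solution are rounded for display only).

price = 42.138621
ν = 109.604397

σ√T = 0.353·√2.9539 = 0.606698
d₁ = (ln(S/K) + (r+σ²/2)T) / (σ√T) = (ln(169.71/200.21) + (0.0647+0.353²/2)·2.9539) / 0.606698 = (-0.165276 + 0.375159) / 0.606698 = 0.345943
d₂ = d₁ − σ√T = 0.345943 − 0.606698 = -0.260755
e^{−rT} = e^{−0.0647·2.9539} = 0.826036
N(d₁) = 0.635307,  N(d₂) = 0.397141
Call price V = S·N(d₁) − K·e^{−rT}·N(d₂) = 107.817982 − 65.679361 = 42.138621
φ(d₁) = (1/√(2π))·e^{−d₁²/2} = 0.375770
ν = S·φ(d₁)·√T = 109.604397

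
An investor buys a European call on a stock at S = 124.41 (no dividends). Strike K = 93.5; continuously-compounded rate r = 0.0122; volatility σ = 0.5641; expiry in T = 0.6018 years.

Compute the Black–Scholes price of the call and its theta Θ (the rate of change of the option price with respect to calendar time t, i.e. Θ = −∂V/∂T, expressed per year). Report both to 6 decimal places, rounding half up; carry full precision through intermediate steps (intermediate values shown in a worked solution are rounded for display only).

σ√T = 0.5641·√0.6018 = 0.437605
d₁ = (ln(S/K) + (r+σ²/2)T) / (σ√T) = (ln(124.41/93.5) + (0.0122+0.5641²/2)·0.6018) / 0.437605 = (0.285621 + 0.103091) / 0.437605 = 0.888272
d₂ = d₁ − σ√T = 0.888272 − 0.437605 = 0.450667
e^{−rT} = e^{−0.0122·0.6018} = 0.992685
N(d₁) = 0.812803,  N(d₂) = 0.673885
Call price V = S·N(d₁) − K·e^{−rT}·N(d₂) = 101.120787 − 62.547355 = 38.573432
φ(d₁) = (1/√(2π))·e^{−d₁²/2} = 0.268890
Θ = −S·φ(d₁)·σ/(2√T) − r·K·e^{−rT}·N(d₂) = −12.162710 − 0.763078 = -12.925788

price = 38.573432
Θ = -12.925788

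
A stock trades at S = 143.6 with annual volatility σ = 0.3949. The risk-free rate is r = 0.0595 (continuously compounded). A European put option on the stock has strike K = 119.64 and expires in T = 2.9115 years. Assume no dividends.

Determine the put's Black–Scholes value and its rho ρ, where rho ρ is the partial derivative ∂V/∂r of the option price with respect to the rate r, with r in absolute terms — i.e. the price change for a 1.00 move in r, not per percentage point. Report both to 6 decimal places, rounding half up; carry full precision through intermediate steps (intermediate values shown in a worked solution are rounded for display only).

σ√T = 0.3949·√2.9115 = 0.673823
d₁ = (ln(S/K) + (r+σ²/2)T) / (σ√T) = (ln(143.6/119.64) + (0.0595+0.3949²/2)·2.9115) / 0.673823 = (0.182544 + 0.400253) / 0.673823 = 0.864912
d₂ = d₁ − σ√T = 0.864912 − 0.673823 = 0.191089
e^{−rT} = e^{−0.0595·2.9115} = 0.840941
N(−d₁) = 0.193544,  N(−d₂) = 0.424228
Put price V = K·e^{−rT}·N(−d₂) − S·N(−d₁) = 42.681618 − 27.792860 = 14.888758
ρ = −K·T·e^{−rT}·N(−d₂) = -124.267530

price = 14.888758
ρ = -124.267530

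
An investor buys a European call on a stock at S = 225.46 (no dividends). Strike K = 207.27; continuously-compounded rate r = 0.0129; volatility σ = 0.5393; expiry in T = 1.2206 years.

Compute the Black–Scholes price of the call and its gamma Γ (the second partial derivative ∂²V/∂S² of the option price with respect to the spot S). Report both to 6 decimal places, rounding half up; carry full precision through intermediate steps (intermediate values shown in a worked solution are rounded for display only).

σ√T = 0.5393·√1.2206 = 0.595823
d₁ = (ln(S/K) + (r+σ²/2)T) / (σ√T) = (ln(225.46/207.27) + (0.0129+0.5393²/2)·1.2206) / 0.595823 = (0.084120 + 0.193248) / 0.595823 = 0.465522
d₂ = d₁ − σ√T = 0.465522 − 0.595823 = -0.130301
e^{−rT} = e^{−0.0129·1.2206} = 0.984378
N(d₁) = 0.679221,  N(d₂) = 0.448164
Call price V = S·N(d₁) − K·e^{−rT}·N(d₂) = 153.137201 − 91.439816 = 61.697384
φ(d₁) = (1/√(2π))·e^{−d₁²/2} = 0.357974
Γ = φ(d₁) / (S·σ·√T) = 0.002665

price = 61.697384
Γ = 0.002665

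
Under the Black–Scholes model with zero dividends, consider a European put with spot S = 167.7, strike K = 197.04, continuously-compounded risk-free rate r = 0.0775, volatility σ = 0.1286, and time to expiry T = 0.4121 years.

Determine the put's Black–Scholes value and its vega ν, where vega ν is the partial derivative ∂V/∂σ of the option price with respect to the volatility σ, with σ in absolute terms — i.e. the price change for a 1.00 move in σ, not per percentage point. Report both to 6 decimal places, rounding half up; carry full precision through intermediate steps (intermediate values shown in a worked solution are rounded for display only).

price = 23.517806
ν = 13.428656

σ√T = 0.1286·√0.4121 = 0.082555
d₁ = (ln(S/K) + (r+σ²/2)T) / (σ√T) = (ln(167.7/197.04) + (0.0775+0.1286²/2)·0.4121) / 0.082555 = (-0.161230 + 0.035345) / 0.082555 = -1.524862
d₂ = d₁ − σ√T = -1.524862 − 0.082555 = -1.607417
e^{−rT} = e^{−0.0775·0.4121} = 0.968567
N(−d₁) = 0.936353,  N(−d₂) = 0.946019
Put price V = K·e^{−rT}·N(−d₂) − S·N(−d₁) = 180.544251 − 157.026445 = 23.517806
φ(d₁) = (1/√(2π))·e^{−d₁²/2} = 0.124738
ν = S·φ(d₁)·√T = 13.428656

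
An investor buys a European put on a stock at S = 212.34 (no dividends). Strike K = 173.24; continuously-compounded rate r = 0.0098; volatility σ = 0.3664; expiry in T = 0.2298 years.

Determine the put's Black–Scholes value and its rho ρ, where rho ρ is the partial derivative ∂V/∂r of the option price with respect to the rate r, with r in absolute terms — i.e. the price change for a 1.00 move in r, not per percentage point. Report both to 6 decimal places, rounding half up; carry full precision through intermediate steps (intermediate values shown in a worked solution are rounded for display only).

price = 1.995781
ρ = -5.531431

σ√T = 0.3664·√0.2298 = 0.175643
d₁ = (ln(S/K) + (r+σ²/2)T) / (σ√T) = (ln(212.34/173.24) + (0.0098+0.3664²/2)·0.2298) / 0.175643 = (0.203511 + 0.017677) / 0.175643 = 1.259306
d₂ = d₁ − σ√T = 1.259306 − 0.175643 = 1.083663
e^{−rT} = e^{−0.0098·0.2298} = 0.997750
N(−d₁) = 0.103960,  N(−d₂) = 0.139257
Put price V = K·e^{−rT}·N(−d₂) − S·N(−d₁) = 24.070630 − 22.074849 = 1.995781
ρ = −K·T·e^{−rT}·N(−d₂) = -5.531431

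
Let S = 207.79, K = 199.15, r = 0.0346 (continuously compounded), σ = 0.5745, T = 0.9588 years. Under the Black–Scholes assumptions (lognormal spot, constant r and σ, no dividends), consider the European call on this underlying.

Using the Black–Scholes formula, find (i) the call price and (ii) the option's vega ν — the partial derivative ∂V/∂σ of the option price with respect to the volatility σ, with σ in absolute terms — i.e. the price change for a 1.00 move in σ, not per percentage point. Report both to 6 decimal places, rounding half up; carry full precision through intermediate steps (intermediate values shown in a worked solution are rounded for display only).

price = 52.307140
ν = 74.450430

σ√T = 0.5745·√0.9588 = 0.562541
d₁ = (ln(S/K) + (r+σ²/2)T) / (σ√T) = (ln(207.79/199.15) + (0.0346+0.5745²/2)·0.9588) / 0.562541 = (0.042470 + 0.191401) / 0.562541 = 0.415739
d₂ = d₁ − σ√T = 0.415739 − 0.562541 = -0.146802
e^{−rT} = e^{−0.0346·0.9588} = 0.967370
N(d₁) = 0.661200,  N(d₂) = 0.441644
Call price V = S·N(d₁) − K·e^{−rT}·N(d₂) = 137.390651 − 85.083512 = 52.307140
φ(d₁) = (1/√(2π))·e^{−d₁²/2} = 0.365914
ν = S·φ(d₁)·√T = 74.450430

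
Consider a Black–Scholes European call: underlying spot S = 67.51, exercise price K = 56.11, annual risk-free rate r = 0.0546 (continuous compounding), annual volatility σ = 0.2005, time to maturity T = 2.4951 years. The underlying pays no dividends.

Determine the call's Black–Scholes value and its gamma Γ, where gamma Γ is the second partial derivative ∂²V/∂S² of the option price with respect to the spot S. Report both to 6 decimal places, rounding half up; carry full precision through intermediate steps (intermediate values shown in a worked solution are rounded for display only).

σ√T = 0.2005·√2.4951 = 0.316708
d₁ = (ln(S/K) + (r+σ²/2)T) / (σ√T) = (ln(67.51/56.11) + (0.0546+0.2005²/2)·2.4951) / 0.316708 = (0.184962 + 0.186384) / 0.316708 = 1.172520
d₂ = d₁ − σ√T = 1.172520 − 0.316708 = 0.855813
e^{−rT} = e^{−0.0546·2.4951} = 0.872640
N(d₁) = 0.879506,  N(d₂) = 0.803949
Call price V = S·N(d₁) − K·e^{−rT}·N(d₂) = 59.375442 − 39.364427 = 20.011015
φ(d₁) = (1/√(2π))·e^{−d₁²/2} = 0.200620
Γ = φ(d₁) / (S·σ·√T) = 0.009383

price = 20.011015
Γ = 0.009383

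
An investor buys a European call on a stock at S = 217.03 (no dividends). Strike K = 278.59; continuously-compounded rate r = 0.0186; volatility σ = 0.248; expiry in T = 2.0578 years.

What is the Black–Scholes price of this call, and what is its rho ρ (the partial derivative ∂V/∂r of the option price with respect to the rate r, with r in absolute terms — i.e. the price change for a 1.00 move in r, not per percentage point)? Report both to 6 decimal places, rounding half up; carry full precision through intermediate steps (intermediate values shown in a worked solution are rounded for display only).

price = 14.486244
ρ = 121.386518

σ√T = 0.248·√2.0578 = 0.355757
d₁ = (ln(S/K) + (r+σ²/2)T) / (σ√T) = (ln(217.03/278.59) + (0.0186+0.248²/2)·2.0578) / 0.355757 = (-0.249706 + 0.101557) / 0.355757 = -0.416433
d₂ = d₁ − σ√T = -0.416433 − 0.355757 = -0.772190
e^{−rT} = e^{−0.0186·2.0578} = 0.962448
N(d₁) = 0.338546,  N(d₂) = 0.220001
Call price V = S·N(d₁) − K·e^{−rT}·N(d₂) = 73.474736 − 58.988491 = 14.486244
ρ = K·T·e^{−rT}·N(d₂) = 121.386518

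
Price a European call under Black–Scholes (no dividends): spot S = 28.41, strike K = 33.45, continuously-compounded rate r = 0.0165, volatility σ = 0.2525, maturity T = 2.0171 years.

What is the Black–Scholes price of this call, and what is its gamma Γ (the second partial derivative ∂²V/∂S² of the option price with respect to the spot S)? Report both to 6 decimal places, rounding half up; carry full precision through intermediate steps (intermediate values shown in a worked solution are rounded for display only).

price = 2.628640
Γ = 0.038505

σ√T = 0.2525·√2.0171 = 0.358612
d₁ = (ln(S/K) + (r+σ²/2)T) / (σ√T) = (ln(28.41/33.45) + (0.0165+0.2525²/2)·2.0171) / 0.358612 = (-0.163311 + 0.097584) / 0.358612 = -0.183282
d₂ = d₁ − σ√T = -0.183282 − 0.358612 = -0.541894
e^{−rT} = e^{−0.0165·2.0171} = 0.967266
N(d₁) = 0.427288,  N(d₂) = 0.293946
Call price V = S·N(d₁) − K·e^{−rT}·N(d₂) = 12.139266 − 9.510626 = 2.628640
φ(d₁) = (1/√(2π))·e^{−d₁²/2} = 0.392298
Γ = φ(d₁) / (S·σ·√T) = 0.038505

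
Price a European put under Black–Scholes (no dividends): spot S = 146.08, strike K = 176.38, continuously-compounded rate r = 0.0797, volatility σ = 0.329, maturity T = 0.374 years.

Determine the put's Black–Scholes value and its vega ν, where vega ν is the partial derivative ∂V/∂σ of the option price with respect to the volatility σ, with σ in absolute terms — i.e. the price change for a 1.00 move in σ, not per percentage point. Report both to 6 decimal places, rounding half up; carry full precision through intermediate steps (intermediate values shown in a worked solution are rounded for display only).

price = 29.010396
ν = 28.127777

σ√T = 0.329·√0.374 = 0.201202
d₁ = (ln(S/K) + (r+σ²/2)T) / (σ√T) = (ln(146.08/176.38) + (0.0797+0.329²/2)·0.374) / 0.201202 = (-0.188486 + 0.050049) / 0.201202 = -0.688053
d₂ = d₁ − σ√T = -0.688053 − 0.201202 = -0.889255
e^{−rT} = e^{−0.0797·0.374} = 0.970632
N(−d₁) = 0.754290,  N(−d₂) = 0.813067
Put price V = K·e^{−rT}·N(−d₂) − S·N(−d₁) = 139.197128 − 110.186732 = 29.010396
φ(d₁) = (1/√(2π))·e^{−d₁²/2} = 0.314854
ν = S·φ(d₁)·√T = 28.127777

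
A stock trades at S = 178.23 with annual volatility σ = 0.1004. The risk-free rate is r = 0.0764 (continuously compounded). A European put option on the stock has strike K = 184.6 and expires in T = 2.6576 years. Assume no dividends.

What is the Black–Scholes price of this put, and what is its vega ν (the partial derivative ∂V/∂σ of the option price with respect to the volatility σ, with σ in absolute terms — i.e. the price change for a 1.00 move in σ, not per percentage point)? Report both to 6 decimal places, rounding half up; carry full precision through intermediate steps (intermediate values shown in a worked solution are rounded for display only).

σ√T = 0.1004·√2.6576 = 0.163674
d₁ = (ln(S/K) + (r+σ²/2)T) / (σ√T) = (ln(178.23/184.6) + (0.0764+0.1004²/2)·2.6576) / 0.163674 = (-0.035116 + 0.216435) / 0.163674 = 1.107807
d₂ = d₁ − σ√T = 1.107807 − 0.163674 = 0.944133
e^{−rT} = e^{−0.0764·2.6576} = 0.816245
N(−d₁) = 0.133973,  N(−d₂) = 0.172551
Put price V = K·e^{−rT}·N(−d₂) − S·N(−d₁) = 25.999750 − 23.877941 = 2.121809
φ(d₁) = (1/√(2π))·e^{−d₁²/2} = 0.215983
ν = S·φ(d₁)·√T = 62.754485

price = 2.121809
ν = 62.754485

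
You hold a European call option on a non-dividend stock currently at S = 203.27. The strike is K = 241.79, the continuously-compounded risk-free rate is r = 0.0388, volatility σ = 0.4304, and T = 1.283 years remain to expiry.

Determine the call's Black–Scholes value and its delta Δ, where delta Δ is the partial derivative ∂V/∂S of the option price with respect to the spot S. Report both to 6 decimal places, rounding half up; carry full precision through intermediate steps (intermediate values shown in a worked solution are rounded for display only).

σ√T = 0.4304·√1.283 = 0.487512
d₁ = (ln(S/K) + (r+σ²/2)T) / (σ√T) = (ln(203.27/241.79) + (0.0388+0.4304²/2)·1.283) / 0.487512 = (-0.173534 + 0.168615) / 0.487512 = -0.010092
d₂ = d₁ − σ√T = -0.010092 − 0.487512 = -0.497604
e^{−rT} = e^{−0.0388·1.283} = 0.951438
N(d₁) = 0.495974,  N(d₂) = 0.309382
Call price V = S·N(d₁) − K·e^{−rT}·N(d₂) = 100.816634 − 71.172687 = 29.643947
Δ = N(d₁) = 0.495974

price = 29.643947
Δ = 0.495974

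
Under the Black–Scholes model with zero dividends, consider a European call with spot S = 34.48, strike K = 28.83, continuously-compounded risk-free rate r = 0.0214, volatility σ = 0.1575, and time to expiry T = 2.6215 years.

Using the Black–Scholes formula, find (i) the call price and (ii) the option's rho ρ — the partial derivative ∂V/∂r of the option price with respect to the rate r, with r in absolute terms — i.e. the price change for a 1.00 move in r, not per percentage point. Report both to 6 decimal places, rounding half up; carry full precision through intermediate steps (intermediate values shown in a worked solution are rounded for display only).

σ√T = 0.1575·√2.6215 = 0.255009
d₁ = (ln(S/K) + (r+σ²/2)T) / (σ√T) = (ln(34.48/28.83) + (0.0214+0.1575²/2)·2.6215) / 0.255009 = (0.178963 + 0.088615) / 0.255009 = 1.049288
d₂ = d₁ − σ√T = 1.049288 − 0.255009 = 0.794279
e^{−rT} = e^{−0.0214·2.6215} = 0.945444
N(d₁) = 0.852977,  N(d₂) = 0.786483
Call price V = S·N(d₁) − K·e^{−rT}·N(d₂) = 29.410653 − 21.437309 = 7.973344
ρ = K·T·e^{−rT}·N(d₂) = 56.197905

price = 7.973344
ρ = 56.197905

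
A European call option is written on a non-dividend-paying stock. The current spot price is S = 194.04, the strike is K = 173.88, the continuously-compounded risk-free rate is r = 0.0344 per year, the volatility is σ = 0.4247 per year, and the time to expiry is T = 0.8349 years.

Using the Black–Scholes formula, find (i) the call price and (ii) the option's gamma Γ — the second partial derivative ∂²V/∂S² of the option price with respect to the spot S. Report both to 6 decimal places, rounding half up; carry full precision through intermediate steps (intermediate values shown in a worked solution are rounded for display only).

σ√T = 0.4247·√0.8349 = 0.388061
d₁ = (ln(S/K) + (r+σ²/2)T) / (σ√T) = (ln(194.04/173.88) + (0.0344+0.4247²/2)·0.8349) / 0.388061 = (0.109699 + 0.104016) / 0.388061 = 0.550726
d₂ = d₁ − σ√T = 0.550726 − 0.388061 = 0.162665
e^{−rT} = e^{−0.0344·0.8349} = 0.971688
N(d₁) = 0.709089,  N(d₂) = 0.564609
Call price V = S·N(d₁) − K·e^{−rT}·N(d₂) = 137.591666 − 95.394702 = 42.196963
φ(d₁) = (1/√(2π))·e^{−d₁²/2} = 0.342807
Γ = φ(d₁) / (S·σ·√T) = 0.004553

price = 42.196963
Γ = 0.004553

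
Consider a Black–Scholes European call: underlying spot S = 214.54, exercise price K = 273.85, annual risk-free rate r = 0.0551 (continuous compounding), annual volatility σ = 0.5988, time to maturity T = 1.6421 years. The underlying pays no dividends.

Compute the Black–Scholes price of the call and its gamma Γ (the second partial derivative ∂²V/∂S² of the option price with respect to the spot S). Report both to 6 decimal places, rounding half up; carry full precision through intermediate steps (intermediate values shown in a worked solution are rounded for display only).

price = 52.926222
Γ = 0.002383

σ√T = 0.5988·√1.6421 = 0.767329
d₁ = (ln(S/K) + (r+σ²/2)T) / (σ√T) = (ln(214.54/273.85) + (0.0551+0.5988²/2)·1.6421) / 0.767329 = (-0.244084 + 0.384877) / 0.767329 = 0.183484
d₂ = d₁ − σ√T = 0.183484 − 0.767329 = -0.583845
e^{−rT} = e^{−0.0551·1.6421} = 0.913493
N(d₁) = 0.572791,  N(d₂) = 0.279662
Call price V = S·N(d₁) − K·e^{−rT}·N(d₂) = 122.886517 − 69.960295 = 52.926222
φ(d₁) = (1/√(2π))·e^{−d₁²/2} = 0.392283
Γ = φ(d₁) / (S·σ·√T) = 0.002383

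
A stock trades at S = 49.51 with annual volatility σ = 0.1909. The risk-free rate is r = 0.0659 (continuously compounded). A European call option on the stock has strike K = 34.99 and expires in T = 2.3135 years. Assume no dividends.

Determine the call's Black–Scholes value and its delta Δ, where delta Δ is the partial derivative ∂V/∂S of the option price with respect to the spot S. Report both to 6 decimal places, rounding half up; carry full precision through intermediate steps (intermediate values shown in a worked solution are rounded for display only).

σ√T = 0.1909·√2.3135 = 0.290363
d₁ = (ln(S/K) + (r+σ²/2)T) / (σ√T) = (ln(49.51/34.99) + (0.0659+0.1909²/2)·2.3135) / 0.290363 = (0.347112 + 0.194615) / 0.290363 = 1.865692
d₂ = d₁ − σ√T = 1.865692 − 0.290363 = 1.575330
e^{−rT} = e^{−0.0659·2.3135} = 0.858594
N(d₁) = 0.968958,  N(d₂) = 0.942410
Call price V = S·N(d₁) − K·e^{−rT}·N(d₂) = 47.973100 − 28.312052 = 19.661047
Δ = N(d₁) = 0.968958

price = 19.661047
Δ = 0.968958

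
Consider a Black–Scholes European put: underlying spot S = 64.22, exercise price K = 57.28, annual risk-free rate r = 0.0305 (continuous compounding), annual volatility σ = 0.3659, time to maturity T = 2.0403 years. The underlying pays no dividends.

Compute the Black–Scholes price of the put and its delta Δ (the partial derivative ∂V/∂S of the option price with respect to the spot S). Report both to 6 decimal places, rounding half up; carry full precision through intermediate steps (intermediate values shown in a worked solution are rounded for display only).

price = 7.640246
Δ = -0.274518

σ√T = 0.3659·√2.0403 = 0.522648
d₁ = (ln(S/K) + (r+σ²/2)T) / (σ√T) = (ln(64.22/57.28) + (0.0305+0.3659²/2)·2.0403) / 0.522648 = (0.114363 + 0.198810) / 0.522648 = 0.599204
d₂ = d₁ − σ√T = 0.599204 − 0.522648 = 0.076556
e^{−rT} = e^{−0.0305·2.0403} = 0.939668
N(−d₁) = 0.274518,  N(−d₂) = 0.469488
Put price V = K·e^{−rT}·N(−d₂) − S·N(−d₁) = 25.269820 − 17.629574 = 7.640246
Δ = −N(−d₁) = -0.274518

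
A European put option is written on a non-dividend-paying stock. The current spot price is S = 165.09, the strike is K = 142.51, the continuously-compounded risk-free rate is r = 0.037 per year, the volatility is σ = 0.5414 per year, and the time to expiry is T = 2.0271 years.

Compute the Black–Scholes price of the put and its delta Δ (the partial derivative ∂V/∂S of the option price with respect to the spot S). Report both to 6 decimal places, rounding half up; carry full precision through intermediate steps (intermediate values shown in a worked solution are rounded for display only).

price = 29.907071
Δ = -0.250308

σ√T = 0.5414·√2.0271 = 0.770825
d₁ = (ln(S/K) + (r+σ²/2)T) / (σ√T) = (ln(165.09/142.51) + (0.037+0.5414²/2)·2.0271) / 0.770825 = (0.147079 + 0.372088) / 0.770825 = 0.673521
d₂ = d₁ − σ√T = 0.673521 − 0.770825 = -0.097304
e^{−rT} = e^{−0.037·2.0271} = 0.927741
N(−d₁) = 0.250308,  N(−d₂) = 0.538758
Put price V = K·e^{−rT}·N(−d₂) − S·N(−d₁) = 71.230405 − 41.323333 = 29.907071
Δ = −N(−d₁) = -0.250308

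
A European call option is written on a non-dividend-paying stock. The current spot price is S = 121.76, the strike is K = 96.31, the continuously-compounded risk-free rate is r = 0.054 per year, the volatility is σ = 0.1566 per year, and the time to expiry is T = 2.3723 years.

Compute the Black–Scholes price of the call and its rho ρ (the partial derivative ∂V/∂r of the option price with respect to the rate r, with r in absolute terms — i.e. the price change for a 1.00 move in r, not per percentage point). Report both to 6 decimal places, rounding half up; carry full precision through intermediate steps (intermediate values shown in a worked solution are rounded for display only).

price = 37.739089
ρ = 184.243720

σ√T = 0.1566·√2.3723 = 0.241200
d₁ = (ln(S/K) + (r+σ²/2)T) / (σ√T) = (ln(121.76/96.31) + (0.054+0.1566²/2)·2.3723) / 0.241200 = (0.234480 + 0.157193) / 0.241200 = 1.623853
d₂ = d₁ − σ√T = 1.623853 − 0.241200 = 1.382653
e^{−rT} = e^{−0.054·2.3723} = 0.879762
N(d₁) = 0.947796,  N(d₂) = 0.916614
Call price V = S·N(d₁) − K·e^{−rT}·N(d₂) = 115.403684 − 77.664596 = 37.739089
ρ = K·T·e^{−rT}·N(d₂) = 184.243720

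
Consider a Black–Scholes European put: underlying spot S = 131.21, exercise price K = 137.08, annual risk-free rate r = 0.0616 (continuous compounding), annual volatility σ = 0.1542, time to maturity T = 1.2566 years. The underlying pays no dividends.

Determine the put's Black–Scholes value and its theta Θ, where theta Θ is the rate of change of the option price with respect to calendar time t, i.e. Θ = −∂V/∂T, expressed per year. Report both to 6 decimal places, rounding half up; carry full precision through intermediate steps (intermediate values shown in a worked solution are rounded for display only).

price = 6.884465
Θ = 0.110080

σ√T = 0.1542·√1.2566 = 0.172855
d₁ = (ln(S/K) + (r+σ²/2)T) / (σ√T) = (ln(131.21/137.08) + (0.0616+0.1542²/2)·1.2566) / 0.172855 = (-0.043766 + 0.092346) / 0.172855 = 0.281047
d₂ = d₁ − σ√T = 0.281047 − 0.172855 = 0.108191
e^{−rT} = e^{−0.0616·1.2566} = 0.925514
N(−d₁) = 0.389337,  N(−d₂) = 0.456922
Put price V = K·e^{−rT}·N(−d₂) − S·N(−d₁) = 57.969407 − 51.084942 = 6.884465
φ(d₁) = (1/√(2π))·e^{−d₁²/2} = 0.383494
Θ = −S·φ(d₁)·σ/(2√T) + r·K·e^{−rT}·N(−d₂) = −3.460836 + 3.570915 = 0.110080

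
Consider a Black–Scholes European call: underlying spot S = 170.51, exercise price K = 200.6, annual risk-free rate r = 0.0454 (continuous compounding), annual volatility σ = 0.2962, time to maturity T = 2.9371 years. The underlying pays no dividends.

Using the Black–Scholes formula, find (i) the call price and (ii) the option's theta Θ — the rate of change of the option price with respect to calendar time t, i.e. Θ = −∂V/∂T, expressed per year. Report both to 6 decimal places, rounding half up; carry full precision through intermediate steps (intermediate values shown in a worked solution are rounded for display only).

price = 32.201215
Θ = -8.777255

σ√T = 0.2962·√2.9371 = 0.507627
d₁ = (ln(S/K) + (r+σ²/2)T) / (σ√T) = (ln(170.51/200.6) + (0.0454+0.2962²/2)·2.9371) / 0.507627 = (-0.162519 + 0.262187) / 0.507627 = 0.196341
d₂ = d₁ − σ√T = 0.196341 − 0.507627 = -0.311286
e^{−rT} = e^{−0.0454·2.9371} = 0.875164
N(d₁) = 0.577828,  N(d₂) = 0.377792
Call price V = S·N(d₁) − K·e^{−rT}·N(d₂) = 98.525501 − 66.324286 = 32.201215
φ(d₁) = (1/√(2π))·e^{−d₁²/2} = 0.391326
Θ = −S·φ(d₁)·σ/(2√T) − r·K·e^{−rT}·N(d₂) = −5.766133 − 3.011123 = -8.777255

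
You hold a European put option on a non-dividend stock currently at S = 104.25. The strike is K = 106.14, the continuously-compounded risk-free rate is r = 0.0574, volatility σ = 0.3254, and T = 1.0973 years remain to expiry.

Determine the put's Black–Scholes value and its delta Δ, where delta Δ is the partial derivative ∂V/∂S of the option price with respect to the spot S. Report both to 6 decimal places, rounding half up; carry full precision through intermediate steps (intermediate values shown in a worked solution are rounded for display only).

σ√T = 0.3254·√1.0973 = 0.340863
d₁ = (ln(S/K) + (r+σ²/2)T) / (σ√T) = (ln(104.25/106.14) + (0.0574+0.3254²/2)·1.0973) / 0.340863 = (-0.017967 + 0.121079) / 0.340863 = 0.302502
d₂ = d₁ − σ√T = 0.302502 − 0.340863 = -0.038361
e^{−rT} = e^{−0.0574·1.0973} = 0.938958
N(−d₁) = 0.381135,  N(−d₂) = 0.515300
Put price V = K·e^{−rT}·N(−d₂) − S·N(−d₁) = 51.355312 − 39.733297 = 11.622015
Δ = −N(−d₁) = -0.381135

price = 11.622015
Δ = -0.381135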